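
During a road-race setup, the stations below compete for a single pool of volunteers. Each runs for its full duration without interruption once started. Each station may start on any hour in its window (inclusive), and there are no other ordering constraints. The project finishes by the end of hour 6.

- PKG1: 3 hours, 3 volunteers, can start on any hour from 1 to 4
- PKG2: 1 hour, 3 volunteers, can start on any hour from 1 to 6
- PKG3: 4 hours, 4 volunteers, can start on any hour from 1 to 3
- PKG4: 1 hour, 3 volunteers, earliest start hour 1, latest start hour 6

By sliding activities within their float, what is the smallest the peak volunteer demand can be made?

7

Early-start (PKG1@1, PKG2@1, PKG3@1, PKG4@1) gives peak 13: h1:13  h2:7  h3:7  h4:4  h5:0  h6:0.
Shift PKG3→2, PKG4→4.
Schedule PKG1@1, PKG2@1, PKG3@2, PKG4@4: h1:6  h2:7  h3:7  h4:7  h5:4  h6:0 — peak 7.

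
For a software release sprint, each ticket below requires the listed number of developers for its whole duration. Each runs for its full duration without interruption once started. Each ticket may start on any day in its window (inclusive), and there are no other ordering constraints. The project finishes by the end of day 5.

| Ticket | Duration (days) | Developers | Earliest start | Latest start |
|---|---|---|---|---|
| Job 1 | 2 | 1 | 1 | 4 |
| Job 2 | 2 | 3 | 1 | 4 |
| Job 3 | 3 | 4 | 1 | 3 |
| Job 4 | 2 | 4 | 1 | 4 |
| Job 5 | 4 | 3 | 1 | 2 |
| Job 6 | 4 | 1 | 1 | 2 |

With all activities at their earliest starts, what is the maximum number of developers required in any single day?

16

Early-start schedule: Job 1@1, Job 2@1, Job 3@1, Job 4@1, Job 5@1, Job 6@1.
Load per day: day 1: 16, day 2: 16, day 3: 8, day 4: 4, day 5: 0.
Peak is 16.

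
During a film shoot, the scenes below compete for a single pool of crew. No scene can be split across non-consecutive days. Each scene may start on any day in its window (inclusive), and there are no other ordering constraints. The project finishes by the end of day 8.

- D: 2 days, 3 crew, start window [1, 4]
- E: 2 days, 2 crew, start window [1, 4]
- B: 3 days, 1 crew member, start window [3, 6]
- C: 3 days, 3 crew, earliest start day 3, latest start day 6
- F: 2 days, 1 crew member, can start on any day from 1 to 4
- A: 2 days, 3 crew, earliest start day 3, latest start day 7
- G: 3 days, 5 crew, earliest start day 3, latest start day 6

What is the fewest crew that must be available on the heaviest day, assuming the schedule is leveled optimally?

Early-start (D@1, E@1, B@3, C@3, F@1, A@3, G@3) gives peak 12: d1:6  d2:6  d3:12  d4:12  d5:9  d6:0  d7:0  d8:0.
Shift C→6, A→6.
Schedule D@1, E@1, B@3, C@6, F@1, A@6, G@3: d1:6  d2:6  d3:6  d4:6  d5:6  d6:6  d7:6  d8:3 — peak 6.
Total crew member-days = 45 over 8 days ⇒ peak ≥ ⌈45/8⌉ = 6, so 6 is optimal.

6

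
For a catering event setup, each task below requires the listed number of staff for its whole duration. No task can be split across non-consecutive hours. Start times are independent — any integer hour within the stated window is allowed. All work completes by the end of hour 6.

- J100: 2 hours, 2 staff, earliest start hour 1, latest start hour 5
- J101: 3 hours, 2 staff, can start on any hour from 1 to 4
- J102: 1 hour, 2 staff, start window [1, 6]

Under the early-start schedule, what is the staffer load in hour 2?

At early start, hour 2 has: J100, J101.
Demand: 2 + 2 = 4.

4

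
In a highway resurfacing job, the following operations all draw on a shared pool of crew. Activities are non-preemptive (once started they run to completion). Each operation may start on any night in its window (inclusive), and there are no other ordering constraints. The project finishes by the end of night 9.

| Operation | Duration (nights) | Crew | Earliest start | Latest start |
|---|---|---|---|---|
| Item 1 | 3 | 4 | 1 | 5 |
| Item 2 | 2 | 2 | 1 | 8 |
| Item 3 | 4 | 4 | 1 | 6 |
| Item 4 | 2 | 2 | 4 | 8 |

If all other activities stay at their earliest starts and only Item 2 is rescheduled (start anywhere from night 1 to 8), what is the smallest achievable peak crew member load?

8

Item 2@1: n1:10  n2:10  n3:8  n4:6  n5:2  n6:0  n7:0  n8:0  n9:0 → peak 10
Item 2@2: n1:8  n2:10  n3:10  n4:6  n5:2  n6:0  n7:0  n8:0  n9:0 → peak 10
Item 2@3: n1:8  n2:8  n3:10  n4:8  n5:2  n6:0  n7:0  n8:0  n9:0 → peak 10
Item 2@4: n1:8  n2:8  n3:8  n4:8  n5:4  n6:0  n7:0  n8:0  n9:0 → peak 8
Item 2@5: n1:8  n2:8  n3:8  n4:6  n5:4  n6:2  n7:0  n8:0  n9:0 → peak 8
Item 2@6: n1:8  n2:8  n3:8  n4:6  n5:2  n6:2  n7:2  n8:0  n9:0 → peak 8
Item 2@7: n1:8  n2:8  n3:8  n4:6  n5:2  n6:0  n7:2  n8:2  n9:0 → peak 8
Item 2@8: n1:8  n2:8  n3:8  n4:6  n5:2  n6:0  n7:0  n8:2  n9:2 → peak 8
Best is Item 2@4, peak 8.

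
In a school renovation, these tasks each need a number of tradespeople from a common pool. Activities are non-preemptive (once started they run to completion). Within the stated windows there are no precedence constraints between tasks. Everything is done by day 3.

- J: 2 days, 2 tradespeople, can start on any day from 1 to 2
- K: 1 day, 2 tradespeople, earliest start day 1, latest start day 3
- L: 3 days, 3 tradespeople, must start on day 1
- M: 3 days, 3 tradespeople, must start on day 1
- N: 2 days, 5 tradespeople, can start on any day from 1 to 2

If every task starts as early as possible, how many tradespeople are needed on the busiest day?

15

Early-start schedule: J@1, K@1, L@1, M@1, N@1.
Load per day: day 1: 15, day 2: 13, day 3: 6.
Peak is 15.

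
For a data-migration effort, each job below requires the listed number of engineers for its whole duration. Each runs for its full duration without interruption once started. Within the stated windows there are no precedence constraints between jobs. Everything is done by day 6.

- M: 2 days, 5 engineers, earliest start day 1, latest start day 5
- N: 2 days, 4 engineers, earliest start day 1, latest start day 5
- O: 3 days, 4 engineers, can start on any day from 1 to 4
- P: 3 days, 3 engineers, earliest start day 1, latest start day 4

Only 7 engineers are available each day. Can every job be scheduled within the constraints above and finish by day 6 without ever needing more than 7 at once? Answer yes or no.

no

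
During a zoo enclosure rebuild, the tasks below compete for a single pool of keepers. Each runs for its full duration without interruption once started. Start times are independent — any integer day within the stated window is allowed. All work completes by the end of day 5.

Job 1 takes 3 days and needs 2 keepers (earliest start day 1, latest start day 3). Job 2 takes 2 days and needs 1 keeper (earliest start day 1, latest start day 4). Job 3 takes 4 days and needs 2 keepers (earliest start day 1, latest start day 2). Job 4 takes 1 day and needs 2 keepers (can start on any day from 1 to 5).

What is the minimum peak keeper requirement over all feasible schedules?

4

Early-start (Job 1@1, Job 2@1, Job 3@1, Job 4@1) gives peak 7: d1:7  d2:5  d3:4  d4:2  d5:0.
Shift Job 2→4, Job 4→5.
Schedule Job 1@1, Job 2@4, Job 3@1, Job 4@5: d1:4  d2:4  d3:4  d4:3  d5:3 — peak 4.
Total keeper-days = 18 over 5 days ⇒ peak ≥ ⌈18/5⌉ = 4, so 4 is optimal.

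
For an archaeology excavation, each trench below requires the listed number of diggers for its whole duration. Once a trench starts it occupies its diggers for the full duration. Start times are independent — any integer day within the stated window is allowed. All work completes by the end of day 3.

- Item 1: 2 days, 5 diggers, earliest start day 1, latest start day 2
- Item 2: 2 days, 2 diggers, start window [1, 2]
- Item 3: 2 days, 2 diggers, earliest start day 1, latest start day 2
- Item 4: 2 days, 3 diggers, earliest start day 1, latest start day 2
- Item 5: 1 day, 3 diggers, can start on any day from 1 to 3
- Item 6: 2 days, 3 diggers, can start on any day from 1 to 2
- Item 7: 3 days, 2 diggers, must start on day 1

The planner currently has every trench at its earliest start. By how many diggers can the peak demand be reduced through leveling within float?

Early-start peak: d1:20  d2:17  d3:2 ⇒ 20.
Leveled (Item 1@1, Item 2@1, Item 3@1, Item 4@1, Item 5@1, Item 6@2, Item 7@1): d1:17  d2:17  d3:5 ⇒ 17.
Reduction 20 − 17 = 3.

3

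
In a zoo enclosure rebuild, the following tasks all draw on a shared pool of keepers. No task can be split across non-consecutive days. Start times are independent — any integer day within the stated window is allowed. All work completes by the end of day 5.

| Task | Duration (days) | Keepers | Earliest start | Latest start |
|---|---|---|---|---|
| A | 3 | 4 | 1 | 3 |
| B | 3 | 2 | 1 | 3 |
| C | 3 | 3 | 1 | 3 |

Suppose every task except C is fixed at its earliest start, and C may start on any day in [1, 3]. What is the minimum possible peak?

9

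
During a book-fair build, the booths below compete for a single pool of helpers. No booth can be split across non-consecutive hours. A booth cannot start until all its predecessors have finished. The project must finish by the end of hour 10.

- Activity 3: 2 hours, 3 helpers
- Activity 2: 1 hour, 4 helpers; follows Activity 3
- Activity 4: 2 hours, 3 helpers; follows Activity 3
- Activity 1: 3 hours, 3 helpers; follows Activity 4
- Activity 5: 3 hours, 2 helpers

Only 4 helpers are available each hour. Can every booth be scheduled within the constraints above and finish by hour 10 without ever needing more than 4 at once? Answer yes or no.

no

The minimum achievable peak is 5; 4 < 5, so no feasible schedule stays within the cap.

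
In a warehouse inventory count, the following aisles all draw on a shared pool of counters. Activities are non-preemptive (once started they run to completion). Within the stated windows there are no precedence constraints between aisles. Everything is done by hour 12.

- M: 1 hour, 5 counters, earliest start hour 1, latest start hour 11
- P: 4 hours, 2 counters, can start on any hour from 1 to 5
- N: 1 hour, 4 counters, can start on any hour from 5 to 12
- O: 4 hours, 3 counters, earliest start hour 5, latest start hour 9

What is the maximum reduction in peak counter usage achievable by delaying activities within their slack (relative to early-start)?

2

Early-start peak: h1:7  h2:2  h3:2  h4:2  h5:7  h6:3  h7:3  h8:3  h9:0  h10:0  h11:0  h12:0 ⇒ 7.
Leveled (M@1, P@2, N@6, O@7): h1:5  h2:2  h3:2  h4:2  h5:2  h6:4  h7:3  h8:3  h9:3  h10:3  h11:0  h12:0 ⇒ 5.
Reduction 7 − 5 = 2.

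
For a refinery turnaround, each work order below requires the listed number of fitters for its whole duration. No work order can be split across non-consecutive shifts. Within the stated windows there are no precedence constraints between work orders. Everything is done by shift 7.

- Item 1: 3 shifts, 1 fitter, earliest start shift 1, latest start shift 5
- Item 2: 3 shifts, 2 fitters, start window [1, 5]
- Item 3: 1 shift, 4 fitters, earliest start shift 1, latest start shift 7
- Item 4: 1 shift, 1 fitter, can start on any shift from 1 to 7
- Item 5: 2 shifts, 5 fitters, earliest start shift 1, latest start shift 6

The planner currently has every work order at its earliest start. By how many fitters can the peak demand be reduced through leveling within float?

8

Early-start peak: s1:13  s2:8  s3:3  s4:0  s5:0  s6:0  s7:0 ⇒ 13.
Leveled (Item 1@1, Item 2@1, Item 3@4, Item 4@1, Item 5@5): s1:4  s2:3  s3:3  s4:4  s5:5  s6:5  s7:0 ⇒ 5.
Reduction 13 − 5 = 8.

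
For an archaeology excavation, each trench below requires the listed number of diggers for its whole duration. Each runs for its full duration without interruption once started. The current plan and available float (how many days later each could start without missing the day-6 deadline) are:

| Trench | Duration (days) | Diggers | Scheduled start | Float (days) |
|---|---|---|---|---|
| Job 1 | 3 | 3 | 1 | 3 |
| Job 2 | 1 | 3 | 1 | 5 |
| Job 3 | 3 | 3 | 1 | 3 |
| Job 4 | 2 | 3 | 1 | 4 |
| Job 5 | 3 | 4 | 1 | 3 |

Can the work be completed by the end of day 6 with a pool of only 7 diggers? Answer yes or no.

Schedule Job 1@1, Job 2@1, Job 3@2, Job 4@5, Job 5@4: d1:6  d2:6  d3:6  d4:7  d5:7  d6:7 — peak 7 ≤ 7.

yes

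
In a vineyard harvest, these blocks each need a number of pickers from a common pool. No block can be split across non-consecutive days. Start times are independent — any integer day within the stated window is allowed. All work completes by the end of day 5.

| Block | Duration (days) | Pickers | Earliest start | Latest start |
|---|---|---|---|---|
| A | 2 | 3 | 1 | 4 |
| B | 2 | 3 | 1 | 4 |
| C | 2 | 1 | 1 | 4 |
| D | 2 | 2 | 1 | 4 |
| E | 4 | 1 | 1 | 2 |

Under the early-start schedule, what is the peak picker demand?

Early-start schedule: A@1, B@1, C@1, D@1, E@1.
Load per day: day 1: 10, day 2: 10, day 3: 1, day 4: 1, day 5: 0.
Peak is 10.

10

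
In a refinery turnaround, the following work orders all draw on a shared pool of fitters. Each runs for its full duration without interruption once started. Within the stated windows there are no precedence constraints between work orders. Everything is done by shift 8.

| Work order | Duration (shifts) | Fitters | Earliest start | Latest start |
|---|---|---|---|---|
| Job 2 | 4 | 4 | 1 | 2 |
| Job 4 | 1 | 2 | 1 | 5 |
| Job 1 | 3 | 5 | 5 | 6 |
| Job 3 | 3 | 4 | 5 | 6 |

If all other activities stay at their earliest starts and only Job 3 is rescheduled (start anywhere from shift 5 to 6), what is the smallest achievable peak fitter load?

9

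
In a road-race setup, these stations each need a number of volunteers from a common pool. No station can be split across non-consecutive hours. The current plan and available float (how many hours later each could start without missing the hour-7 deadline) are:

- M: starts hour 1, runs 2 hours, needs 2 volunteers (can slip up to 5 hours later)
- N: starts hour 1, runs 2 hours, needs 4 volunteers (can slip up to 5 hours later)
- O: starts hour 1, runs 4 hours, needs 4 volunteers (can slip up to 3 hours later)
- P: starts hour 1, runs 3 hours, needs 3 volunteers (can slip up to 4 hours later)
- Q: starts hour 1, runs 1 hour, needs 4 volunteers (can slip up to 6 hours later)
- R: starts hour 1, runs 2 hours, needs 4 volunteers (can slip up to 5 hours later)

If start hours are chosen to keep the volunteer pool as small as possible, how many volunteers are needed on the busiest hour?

8

Early-start (M@1, N@1, O@1, P@1, Q@1, R@1) gives peak 21: h1:21  h2:17  h3:7  h4:4  h5:0  h6:0  h7:0.
Shift O→3, P→3, Q→7, R→6.
Schedule M@1, N@1, O@3, P@3, Q@7, R@6: h1:6  h2:6  h3:7  h4:7  h5:7  h6:8  h7:8 — peak 8.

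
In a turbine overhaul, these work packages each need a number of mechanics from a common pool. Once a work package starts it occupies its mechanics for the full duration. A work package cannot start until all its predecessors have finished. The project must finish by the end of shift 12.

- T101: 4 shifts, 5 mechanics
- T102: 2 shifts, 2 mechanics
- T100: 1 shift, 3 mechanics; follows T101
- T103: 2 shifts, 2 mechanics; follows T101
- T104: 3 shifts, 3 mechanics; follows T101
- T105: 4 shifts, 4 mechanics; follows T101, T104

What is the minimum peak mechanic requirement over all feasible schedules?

Early-start (T101@1, T102@1, T100@5, T103@5, T104@5, T105@8) gives peak 8: s1:7  s2:7  s3:5  s4:5  s5:8  s6:5  s7:3  s8:4  s9:4  s10:4  s11:4  s12:0.
Shift T102→5, T103→7, T104→6, T105→9.
Schedule T101@1, T102@5, T100@5, T103@7, T104@6, T105@9: s1:5  s2:5  s3:5  s4:5  s5:5  s6:5  s7:5  s8:5  s9:4  s10:4  s11:4  s12:4 — peak 5.
Total mechanic-shifts = 56 over 12 shifts ⇒ peak ≥ ⌈56/12⌉ = 5, so 5 is optimal.

5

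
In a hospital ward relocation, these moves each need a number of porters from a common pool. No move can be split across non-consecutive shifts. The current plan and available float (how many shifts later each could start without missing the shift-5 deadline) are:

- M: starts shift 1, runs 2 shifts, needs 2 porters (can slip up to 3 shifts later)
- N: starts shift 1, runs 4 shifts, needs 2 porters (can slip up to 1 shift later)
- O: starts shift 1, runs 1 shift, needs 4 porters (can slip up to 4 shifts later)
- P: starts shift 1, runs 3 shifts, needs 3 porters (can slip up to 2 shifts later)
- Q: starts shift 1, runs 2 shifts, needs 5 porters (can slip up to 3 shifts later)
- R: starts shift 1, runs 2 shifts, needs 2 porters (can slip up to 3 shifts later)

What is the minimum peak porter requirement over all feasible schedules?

9

Early-start (M@1, N@1, O@1, P@1, Q@1, R@1) gives peak 18: s1:18  s2:14  s3:5  s4:2  s5:0.
Shift O→3, Q→4.
Schedule M@1, N@1, O@3, P@1, Q@4, R@1: s1:9  s2:9  s3:9  s4:7  s5:5 — peak 9.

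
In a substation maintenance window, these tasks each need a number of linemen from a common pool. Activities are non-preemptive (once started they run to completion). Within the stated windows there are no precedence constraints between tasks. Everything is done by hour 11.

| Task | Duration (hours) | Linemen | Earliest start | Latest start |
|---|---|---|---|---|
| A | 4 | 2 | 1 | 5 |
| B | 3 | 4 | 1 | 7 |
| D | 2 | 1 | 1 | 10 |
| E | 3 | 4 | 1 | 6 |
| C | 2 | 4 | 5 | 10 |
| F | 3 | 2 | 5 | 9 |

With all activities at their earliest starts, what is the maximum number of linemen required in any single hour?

Early-start schedule: A@1, B@1, D@1, E@1, C@5, F@5.
Load per hour: hour 1: 11, hour 2: 11, hour 3: 10, hour 4: 2, hour 5: 6, hour 6: 6, hour 7: 2, hour 8: 0, hour 9: 0, hour 10: 0, hour 11: 0.
Peak is 11.

11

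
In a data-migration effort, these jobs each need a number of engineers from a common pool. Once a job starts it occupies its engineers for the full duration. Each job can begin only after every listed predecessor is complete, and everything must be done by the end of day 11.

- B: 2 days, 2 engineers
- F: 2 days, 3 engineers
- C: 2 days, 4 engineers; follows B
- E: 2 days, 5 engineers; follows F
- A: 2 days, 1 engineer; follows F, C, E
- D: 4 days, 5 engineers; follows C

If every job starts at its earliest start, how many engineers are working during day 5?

6

At early start, day 5 has: A, D.
Demand: 1 + 5 = 6.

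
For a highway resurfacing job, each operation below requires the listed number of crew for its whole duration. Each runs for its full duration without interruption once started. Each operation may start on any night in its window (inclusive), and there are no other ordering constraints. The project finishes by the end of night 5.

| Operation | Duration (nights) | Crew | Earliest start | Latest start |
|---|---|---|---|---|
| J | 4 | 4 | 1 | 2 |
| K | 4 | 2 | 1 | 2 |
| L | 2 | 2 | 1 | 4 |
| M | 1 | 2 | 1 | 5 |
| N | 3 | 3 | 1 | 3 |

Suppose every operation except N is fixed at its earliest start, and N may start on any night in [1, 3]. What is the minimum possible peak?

10

N@1: n1:13  n2:11  n3:9  n4:6  n5:0 → peak 13
N@2: n1:10  n2:11  n3:9  n4:9  n5:0 → peak 11
N@3: n1:10  n2:8  n3:9  n4:9  n5:3 → peak 10
Best is N@3, peak 10.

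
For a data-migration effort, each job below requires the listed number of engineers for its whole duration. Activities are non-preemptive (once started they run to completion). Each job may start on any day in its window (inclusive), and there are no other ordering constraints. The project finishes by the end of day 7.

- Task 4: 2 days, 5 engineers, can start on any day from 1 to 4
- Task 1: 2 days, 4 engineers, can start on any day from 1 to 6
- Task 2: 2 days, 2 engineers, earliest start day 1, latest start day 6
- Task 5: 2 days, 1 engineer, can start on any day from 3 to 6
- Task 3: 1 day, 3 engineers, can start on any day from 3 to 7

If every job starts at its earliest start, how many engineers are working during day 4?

At early start, day 4 has: Task 5.
Demand: 1 = 1.

1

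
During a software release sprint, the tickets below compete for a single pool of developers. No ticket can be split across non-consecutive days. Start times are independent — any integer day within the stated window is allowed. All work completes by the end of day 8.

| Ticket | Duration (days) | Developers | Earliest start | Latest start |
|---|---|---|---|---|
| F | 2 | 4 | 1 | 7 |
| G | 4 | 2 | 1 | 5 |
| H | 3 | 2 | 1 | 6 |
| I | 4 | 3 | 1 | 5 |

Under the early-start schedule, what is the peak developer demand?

Early-start schedule: F@1, G@1, H@1, I@1.
Load per day: day 1: 11, day 2: 11, day 3: 7, day 4: 5, day 5: 0, day 6: 0, day 7: 0, day 8: 0.
Peak is 11.

11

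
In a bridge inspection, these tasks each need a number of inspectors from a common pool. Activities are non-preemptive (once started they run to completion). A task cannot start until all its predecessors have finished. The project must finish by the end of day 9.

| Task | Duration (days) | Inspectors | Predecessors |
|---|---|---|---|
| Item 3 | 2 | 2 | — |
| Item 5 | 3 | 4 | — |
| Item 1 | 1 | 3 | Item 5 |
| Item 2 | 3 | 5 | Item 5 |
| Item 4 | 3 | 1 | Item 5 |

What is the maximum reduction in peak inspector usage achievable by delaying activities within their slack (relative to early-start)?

Early-start peak: d1:6  d2:6  d3:4  d4:9  d5:6  d6:6  d7:0  d8:0  d9:0 ⇒ 9.
Leveled (Item 3@4, Item 5@1, Item 1@6, Item 2@7, Item 4@4): d1:4  d2:4  d3:4  d4:3  d5:3  d6:4  d7:5  d8:5  d9:5 ⇒ 5.
Reduction 9 − 5 = 4.

4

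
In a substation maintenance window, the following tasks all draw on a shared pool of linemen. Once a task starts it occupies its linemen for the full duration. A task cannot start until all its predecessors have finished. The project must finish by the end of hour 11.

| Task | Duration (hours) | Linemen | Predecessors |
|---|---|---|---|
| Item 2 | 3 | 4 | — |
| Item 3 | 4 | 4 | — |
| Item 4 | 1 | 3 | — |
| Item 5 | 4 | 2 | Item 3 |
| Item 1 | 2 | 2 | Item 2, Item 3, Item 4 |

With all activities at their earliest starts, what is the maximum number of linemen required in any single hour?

11

Early-start schedule: Item 2@1, Item 3@1, Item 4@1, Item 5@5, Item 1@5.
Load per hour: hour 1: 11, hour 2: 8, hour 3: 8, hour 4: 4, hour 5: 4, hour 6: 4, hour 7: 2, hour 8: 2, hour 9: 0, hour 10: 0, hour 11: 0.
Peak is 11.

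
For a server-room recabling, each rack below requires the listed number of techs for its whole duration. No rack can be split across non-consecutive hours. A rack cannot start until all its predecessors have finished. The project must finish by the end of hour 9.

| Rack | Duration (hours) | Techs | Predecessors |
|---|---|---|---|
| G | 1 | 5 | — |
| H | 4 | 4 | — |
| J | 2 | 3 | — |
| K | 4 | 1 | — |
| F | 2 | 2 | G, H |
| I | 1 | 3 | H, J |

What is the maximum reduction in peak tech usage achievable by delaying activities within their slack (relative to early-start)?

8

Early-start peak: h1:13  h2:8  h3:5  h4:5  h5:5  h6:2  h7:0  h8:0  h9:0 ⇒ 13.
Leveled (G@1, H@2, J@6, K@2, F@6, I@8): h1:5  h2:5  h3:5  h4:5  h5:5  h6:5  h7:5  h8:3  h9:0 ⇒ 5.
Reduction 13 − 5 = 8.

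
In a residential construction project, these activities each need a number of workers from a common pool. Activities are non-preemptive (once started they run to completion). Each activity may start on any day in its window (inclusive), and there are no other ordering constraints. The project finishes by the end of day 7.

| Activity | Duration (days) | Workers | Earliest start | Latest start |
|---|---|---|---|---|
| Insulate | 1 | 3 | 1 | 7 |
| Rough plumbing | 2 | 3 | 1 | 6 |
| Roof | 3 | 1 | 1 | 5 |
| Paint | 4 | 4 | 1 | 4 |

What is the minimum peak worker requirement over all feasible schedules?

Early-start (Insulate@1, Rough plumbing@1, Roof@1, Paint@1) gives peak 11: d1:11  d2:8  d3:5  d4:4  d5:0  d6:0  d7:0.
Shift Rough plumbing→2, Paint→4.
Schedule Insulate@1, Rough plumbing@2, Roof@1, Paint@4: d1:4  d2:4  d3:4  d4:4  d5:4  d6:4  d7:4 — peak 4.
Total worker-days = 28 over 7 days ⇒ peak ≥ ⌈28/7⌉ = 4, so 4 is optimal.

4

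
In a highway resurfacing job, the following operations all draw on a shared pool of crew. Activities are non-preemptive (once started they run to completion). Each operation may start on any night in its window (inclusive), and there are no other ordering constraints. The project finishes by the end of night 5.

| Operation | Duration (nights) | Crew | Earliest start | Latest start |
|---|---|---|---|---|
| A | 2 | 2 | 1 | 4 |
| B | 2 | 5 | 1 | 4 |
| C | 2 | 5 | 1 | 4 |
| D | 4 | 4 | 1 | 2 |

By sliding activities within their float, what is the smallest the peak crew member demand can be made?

11

Early-start (A@1, B@1, C@1, D@1) gives peak 16: n1:16  n2:16  n3:4  n4:4  n5:0.
Shift C→3.
Schedule A@1, B@1, C@3, D@1: n1:11  n2:11  n3:9  n4:9  n5:0 — peak 11.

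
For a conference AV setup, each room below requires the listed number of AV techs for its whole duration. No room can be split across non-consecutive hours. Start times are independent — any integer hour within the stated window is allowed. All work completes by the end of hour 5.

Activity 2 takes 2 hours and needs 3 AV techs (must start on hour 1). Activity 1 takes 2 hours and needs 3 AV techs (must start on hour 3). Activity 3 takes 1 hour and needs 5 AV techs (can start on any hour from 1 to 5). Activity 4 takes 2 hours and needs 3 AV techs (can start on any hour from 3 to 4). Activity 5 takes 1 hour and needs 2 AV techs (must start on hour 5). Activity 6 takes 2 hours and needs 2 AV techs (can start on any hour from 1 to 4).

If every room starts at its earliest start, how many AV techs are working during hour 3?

At early start, hour 3 has: Activity 1, Activity 4.
Demand: 3 + 3 = 6.

6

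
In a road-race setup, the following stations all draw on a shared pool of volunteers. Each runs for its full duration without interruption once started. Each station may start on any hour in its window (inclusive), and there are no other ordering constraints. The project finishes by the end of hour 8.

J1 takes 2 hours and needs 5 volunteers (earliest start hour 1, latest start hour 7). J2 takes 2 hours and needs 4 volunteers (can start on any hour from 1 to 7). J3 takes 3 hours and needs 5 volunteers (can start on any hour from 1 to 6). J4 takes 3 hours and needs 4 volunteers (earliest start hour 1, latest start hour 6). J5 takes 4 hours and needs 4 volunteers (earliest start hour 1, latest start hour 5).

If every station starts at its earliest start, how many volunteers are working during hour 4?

At early start, hour 4 has: J5.
Demand: 4 = 4.

4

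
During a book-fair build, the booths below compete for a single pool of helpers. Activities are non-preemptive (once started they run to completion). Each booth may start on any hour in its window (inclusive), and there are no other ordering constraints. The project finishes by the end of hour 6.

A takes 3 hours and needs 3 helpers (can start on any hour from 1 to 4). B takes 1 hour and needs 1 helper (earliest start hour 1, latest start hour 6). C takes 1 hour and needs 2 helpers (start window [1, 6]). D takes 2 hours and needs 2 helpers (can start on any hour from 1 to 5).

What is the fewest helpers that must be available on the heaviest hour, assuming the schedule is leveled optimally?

Early-start (A@1, B@1, C@1, D@1) gives peak 8: h1:8  h2:5  h3:3  h4:0  h5:0  h6:0.
Shift B→4, C→4, D→5.
Schedule A@1, B@4, C@4, D@5: h1:3  h2:3  h3:3  h4:3  h5:2  h6:2 — peak 3.
Total helper-hours = 16 over 6 hours ⇒ peak ≥ ⌈16/6⌉ = 3, so 3 is optimal.

3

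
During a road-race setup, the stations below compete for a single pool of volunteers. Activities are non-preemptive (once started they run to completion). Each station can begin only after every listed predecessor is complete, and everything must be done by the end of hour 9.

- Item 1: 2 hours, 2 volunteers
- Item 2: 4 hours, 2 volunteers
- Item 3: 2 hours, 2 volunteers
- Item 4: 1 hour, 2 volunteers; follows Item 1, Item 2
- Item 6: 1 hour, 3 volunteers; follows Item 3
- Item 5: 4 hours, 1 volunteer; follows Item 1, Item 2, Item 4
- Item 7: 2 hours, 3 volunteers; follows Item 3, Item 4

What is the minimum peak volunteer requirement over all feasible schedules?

4

Early-start (Item 1@1, Item 2@1, Item 3@1, Item 4@5, Item 6@3, Item 5@6, Item 7@6) gives peak 6: h1:6  h2:6  h3:5  h4:2  h5:2  h6:4  h7:4  h8:1  h9:1.
Shift Item 3→3, Item 6→6, Item 7→7.
Schedule Item 1@1, Item 2@1, Item 3@3, Item 4@5, Item 6@6, Item 5@6, Item 7@7: h1:4  h2:4  h3:4  h4:4  h5:2  h6:4  h7:4  h8:4  h9:1 — peak 4.
Total volunteer-hours = 31 over 9 hours ⇒ peak ≥ ⌈31/9⌉ = 4, so 4 is optimal.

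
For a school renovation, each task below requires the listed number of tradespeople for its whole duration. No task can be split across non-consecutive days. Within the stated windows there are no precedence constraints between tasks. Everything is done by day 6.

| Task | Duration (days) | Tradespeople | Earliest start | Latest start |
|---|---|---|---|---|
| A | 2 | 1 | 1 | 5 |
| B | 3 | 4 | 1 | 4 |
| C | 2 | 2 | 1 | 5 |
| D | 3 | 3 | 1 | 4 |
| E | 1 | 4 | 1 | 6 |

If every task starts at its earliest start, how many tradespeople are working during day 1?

14

At early start, day 1 has: A, B, C, D, E.
Demand: 1 + 4 + 2 + 3 + 4 = 14.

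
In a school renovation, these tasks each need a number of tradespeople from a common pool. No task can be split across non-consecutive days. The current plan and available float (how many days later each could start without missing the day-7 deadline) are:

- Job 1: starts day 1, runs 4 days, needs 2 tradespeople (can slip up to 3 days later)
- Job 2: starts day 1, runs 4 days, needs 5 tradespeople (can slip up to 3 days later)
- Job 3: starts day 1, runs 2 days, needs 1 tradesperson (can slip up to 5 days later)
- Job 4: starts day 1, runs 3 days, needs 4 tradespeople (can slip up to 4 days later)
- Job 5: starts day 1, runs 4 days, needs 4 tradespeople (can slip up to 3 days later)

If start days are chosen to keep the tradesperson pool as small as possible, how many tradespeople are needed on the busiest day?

11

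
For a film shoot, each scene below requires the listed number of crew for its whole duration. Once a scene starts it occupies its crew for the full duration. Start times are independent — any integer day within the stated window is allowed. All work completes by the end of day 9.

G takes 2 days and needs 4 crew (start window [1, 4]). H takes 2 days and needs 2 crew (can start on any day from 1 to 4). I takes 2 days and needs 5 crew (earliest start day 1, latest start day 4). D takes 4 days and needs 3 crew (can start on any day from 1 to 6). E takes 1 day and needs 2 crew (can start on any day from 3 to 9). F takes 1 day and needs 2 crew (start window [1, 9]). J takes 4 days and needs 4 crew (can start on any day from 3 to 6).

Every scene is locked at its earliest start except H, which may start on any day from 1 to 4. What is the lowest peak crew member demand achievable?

H@1: d1:16  d2:14  d3:9  d4:7  d5:4  d6:4  d7:0  d8:0  d9:0 → peak 16
H@2: d1:14  d2:14  d3:11  d4:7  d5:4  d6:4  d7:0  d8:0  d9:0 → peak 14
H@3: d1:14  d2:12  d3:11  d4:9  d5:4  d6:4  d7:0  d8:0  d9:0 → peak 14
H@4: d1:14  d2:12  d3:9  d4:9  d5:6  d6:4  d7:0  d8:0  d9:0 → peak 14
Best is H@2, peak 14.

14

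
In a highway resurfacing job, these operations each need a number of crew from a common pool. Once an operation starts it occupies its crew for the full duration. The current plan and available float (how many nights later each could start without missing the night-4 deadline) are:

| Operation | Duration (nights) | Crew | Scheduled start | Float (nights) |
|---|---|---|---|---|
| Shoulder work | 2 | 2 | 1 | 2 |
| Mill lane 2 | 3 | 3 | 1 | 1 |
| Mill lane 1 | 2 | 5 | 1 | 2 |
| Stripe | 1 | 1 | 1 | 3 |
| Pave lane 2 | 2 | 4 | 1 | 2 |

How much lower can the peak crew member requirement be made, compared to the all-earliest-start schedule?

Early-start peak: n1:15  n2:14  n3:3  n4:0 ⇒ 15.
Leveled (Shoulder work@1, Mill lane 2@1, Mill lane 1@3, Stripe@3, Pave lane 2@1): n1:9  n2:9  n3:9  n4:5 ⇒ 9.
Reduction 15 − 9 = 6.

6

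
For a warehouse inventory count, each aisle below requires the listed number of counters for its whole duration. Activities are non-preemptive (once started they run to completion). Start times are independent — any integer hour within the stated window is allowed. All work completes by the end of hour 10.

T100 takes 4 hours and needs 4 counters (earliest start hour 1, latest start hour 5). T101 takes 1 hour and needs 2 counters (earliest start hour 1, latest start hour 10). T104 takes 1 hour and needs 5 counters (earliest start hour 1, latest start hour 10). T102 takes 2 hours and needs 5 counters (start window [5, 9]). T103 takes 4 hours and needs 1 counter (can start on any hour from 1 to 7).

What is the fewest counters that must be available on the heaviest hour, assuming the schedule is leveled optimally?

5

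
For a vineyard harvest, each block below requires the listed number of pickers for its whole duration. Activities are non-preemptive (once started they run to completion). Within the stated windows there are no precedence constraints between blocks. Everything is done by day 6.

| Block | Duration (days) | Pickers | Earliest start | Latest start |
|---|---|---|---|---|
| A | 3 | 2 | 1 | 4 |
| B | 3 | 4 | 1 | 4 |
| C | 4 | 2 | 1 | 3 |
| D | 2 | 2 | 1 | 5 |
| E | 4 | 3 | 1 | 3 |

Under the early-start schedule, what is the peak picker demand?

Early-start schedule: A@1, B@1, C@1, D@1, E@1.
Load per day: day 1: 13, day 2: 13, day 3: 11, day 4: 5, day 5: 0, day 6: 0.
Peak is 13.

13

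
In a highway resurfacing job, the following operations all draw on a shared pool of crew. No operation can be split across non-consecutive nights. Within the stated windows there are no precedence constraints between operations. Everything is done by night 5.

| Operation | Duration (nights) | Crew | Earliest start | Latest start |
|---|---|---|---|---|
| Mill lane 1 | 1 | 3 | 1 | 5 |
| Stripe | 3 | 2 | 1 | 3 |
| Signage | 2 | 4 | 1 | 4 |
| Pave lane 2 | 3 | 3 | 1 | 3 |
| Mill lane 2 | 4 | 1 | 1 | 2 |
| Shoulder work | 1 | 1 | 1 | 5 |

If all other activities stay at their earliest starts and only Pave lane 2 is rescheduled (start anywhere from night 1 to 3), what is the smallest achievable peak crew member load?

11

Pave lane 2@1: n1:14  n2:10  n3:6  n4:1  n5:0 → peak 14
Pave lane 2@2: n1:11  n2:10  n3:6  n4:4  n5:0 → peak 11
Pave lane 2@3: n1:11  n2:7  n3:6  n4:4  n5:3 → peak 11
Best is Pave lane 2@2, peak 11.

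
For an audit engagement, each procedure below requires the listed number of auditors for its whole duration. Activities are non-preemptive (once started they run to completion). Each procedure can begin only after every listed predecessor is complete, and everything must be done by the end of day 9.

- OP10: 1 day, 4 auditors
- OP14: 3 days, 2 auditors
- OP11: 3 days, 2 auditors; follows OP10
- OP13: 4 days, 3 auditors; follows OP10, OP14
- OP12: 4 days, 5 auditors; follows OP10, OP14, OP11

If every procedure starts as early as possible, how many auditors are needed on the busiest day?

Early-start schedule: OP10@1, OP14@1, OP11@2, OP13@4, OP12@5.
Load per day: day 1: 6, day 2: 4, day 3: 4, day 4: 5, day 5: 8, day 6: 8, day 7: 8, day 8: 5, day 9: 0.
Peak is 8.

8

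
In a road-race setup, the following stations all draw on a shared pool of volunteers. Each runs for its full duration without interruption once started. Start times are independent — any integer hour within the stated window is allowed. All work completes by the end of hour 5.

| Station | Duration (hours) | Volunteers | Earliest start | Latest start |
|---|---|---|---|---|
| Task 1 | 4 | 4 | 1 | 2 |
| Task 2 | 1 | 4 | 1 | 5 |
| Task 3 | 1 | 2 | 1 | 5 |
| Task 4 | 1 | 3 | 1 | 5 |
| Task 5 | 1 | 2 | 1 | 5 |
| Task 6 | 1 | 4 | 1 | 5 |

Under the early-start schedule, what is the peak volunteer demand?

Early-start schedule: Task 1@1, Task 2@1, Task 3@1, Task 4@1, Task 5@1, Task 6@1.
Load per hour: hour 1: 19, hour 2: 4, hour 3: 4, hour 4: 4, hour 5: 0.
Peak is 19.

19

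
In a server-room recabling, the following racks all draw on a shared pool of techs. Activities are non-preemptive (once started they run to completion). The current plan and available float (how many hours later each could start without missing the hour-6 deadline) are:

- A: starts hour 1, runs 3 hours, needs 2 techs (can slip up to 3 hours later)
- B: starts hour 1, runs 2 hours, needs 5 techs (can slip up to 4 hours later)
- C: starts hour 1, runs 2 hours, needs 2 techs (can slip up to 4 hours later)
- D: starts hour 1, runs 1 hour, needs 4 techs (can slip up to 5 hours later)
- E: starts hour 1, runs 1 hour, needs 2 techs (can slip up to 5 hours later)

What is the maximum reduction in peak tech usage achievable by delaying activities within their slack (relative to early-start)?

10

Early-start peak: h1:15  h2:9  h3:2  h4:0  h5:0  h6:0 ⇒ 15.
Leveled (A@1, B@4, C@1, D@6, E@3): h1:4  h2:4  h3:4  h4:5  h5:5  h6:4 ⇒ 5.
Reduction 15 − 5 = 10.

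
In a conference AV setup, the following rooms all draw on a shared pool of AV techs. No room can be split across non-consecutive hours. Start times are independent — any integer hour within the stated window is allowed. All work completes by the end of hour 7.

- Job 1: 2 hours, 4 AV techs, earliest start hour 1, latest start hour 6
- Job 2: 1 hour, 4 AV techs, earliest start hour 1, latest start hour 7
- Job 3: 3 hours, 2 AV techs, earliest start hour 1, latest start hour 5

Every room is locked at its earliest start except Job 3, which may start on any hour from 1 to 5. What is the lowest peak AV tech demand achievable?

8

Job 3@1: h1:10  h2:6  h3:2  h4:0  h5:0  h6:0  h7:0 → peak 10
Job 3@2: h1:8  h2:6  h3:2  h4:2  h5:0  h6:0  h7:0 → peak 8
Job 3@3: h1:8  h2:4  h3:2  h4:2  h5:2  h6:0  h7:0 → peak 8
Job 3@4: h1:8  h2:4  h3:0  h4:2  h5:2  h6:2  h7:0 → peak 8
Job 3@5: h1:8  h2:4  h3:0  h4:0  h5:2  h6:2  h7:2 → peak 8
Best is Job 3@2, peak 8.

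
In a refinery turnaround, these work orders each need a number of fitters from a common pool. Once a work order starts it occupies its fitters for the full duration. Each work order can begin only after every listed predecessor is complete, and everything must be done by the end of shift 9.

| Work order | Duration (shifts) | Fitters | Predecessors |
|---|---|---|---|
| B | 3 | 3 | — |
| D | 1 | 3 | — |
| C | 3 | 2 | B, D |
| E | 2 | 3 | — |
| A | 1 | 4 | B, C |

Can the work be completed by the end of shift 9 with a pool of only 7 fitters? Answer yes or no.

yes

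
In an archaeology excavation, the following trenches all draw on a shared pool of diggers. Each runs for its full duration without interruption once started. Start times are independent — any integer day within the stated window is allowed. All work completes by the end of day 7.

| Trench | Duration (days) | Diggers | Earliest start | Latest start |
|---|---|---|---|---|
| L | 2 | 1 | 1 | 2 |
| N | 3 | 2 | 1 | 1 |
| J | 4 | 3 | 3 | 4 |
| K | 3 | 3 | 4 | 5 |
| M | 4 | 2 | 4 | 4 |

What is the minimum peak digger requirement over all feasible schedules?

Schedule L@1, N@1, J@3, K@4, M@4: d1:3  d2:3  d3:5  d4:8  d5:8  d6:8  d7:2 — peak 8.
No arrangement of the 8 feasible schedules does better.

8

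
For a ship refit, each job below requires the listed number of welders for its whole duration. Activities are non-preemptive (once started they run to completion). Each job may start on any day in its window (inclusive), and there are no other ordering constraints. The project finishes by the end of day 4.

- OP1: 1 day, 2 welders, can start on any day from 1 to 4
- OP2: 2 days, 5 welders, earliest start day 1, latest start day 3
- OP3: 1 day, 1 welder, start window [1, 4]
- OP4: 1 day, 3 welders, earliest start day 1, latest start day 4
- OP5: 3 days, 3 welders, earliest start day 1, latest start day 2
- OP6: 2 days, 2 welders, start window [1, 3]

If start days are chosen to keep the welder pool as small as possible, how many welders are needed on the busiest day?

Early-start (OP1@1, OP2@1, OP3@1, OP4@1, OP5@1, OP6@1) gives peak 16: d1:16  d2:10  d3:3  d4:0.
Shift OP4→3, OP5→2, OP6→3.
Schedule OP1@1, OP2@1, OP3@1, OP4@3, OP5@2, OP6@3: d1:8  d2:8  d3:8  d4:5 — peak 8.
Total welder-days = 29 over 4 days ⇒ peak ≥ ⌈29/4⌉ = 8, so 8 is optimal.

8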